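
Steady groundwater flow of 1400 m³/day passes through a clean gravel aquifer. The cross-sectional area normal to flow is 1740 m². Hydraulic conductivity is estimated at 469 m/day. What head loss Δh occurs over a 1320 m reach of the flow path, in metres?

From Q = K·A·i, i = Q / (K·A) = 1400 / (469.0 × 1740) = 0.001716.
Head loss Δh = i · L = 0.001716 × 1320 = 2.265 m.

2.26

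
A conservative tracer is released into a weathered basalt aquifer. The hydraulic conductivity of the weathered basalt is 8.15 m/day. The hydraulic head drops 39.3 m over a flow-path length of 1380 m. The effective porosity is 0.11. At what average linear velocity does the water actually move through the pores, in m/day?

2.11

Hydraulic gradient i = Δh / L = 39.3 / 1380 = 0.02848.
Darcy flux q = K · i = 8.150 × 0.02848 = 0.2321 m/day.
Seepage velocity v = q / n_e = 0.2321 / 0.11 = 2.110 m/day.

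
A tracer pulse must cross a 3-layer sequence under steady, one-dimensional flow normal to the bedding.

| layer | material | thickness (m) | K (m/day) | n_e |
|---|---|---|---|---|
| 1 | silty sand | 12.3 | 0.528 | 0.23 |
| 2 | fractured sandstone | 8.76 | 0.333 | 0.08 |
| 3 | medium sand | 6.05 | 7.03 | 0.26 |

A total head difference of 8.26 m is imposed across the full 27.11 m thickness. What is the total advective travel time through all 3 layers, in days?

With flow normal to the layers, continuity requires the same specific discharge q through every layer.
Σ(b_i/K_i) = 12.3/0.528 + 8.76/0.333 + 6.05/7.03 = 50.46 d.
q = Δh / Σ(b_i/K_i) = 8.26 / 50.46 = 0.1637 m/day.
In each layer the seepage velocity is v_i = q/n_i, so the layer transit time is t_i = b_i·n_i / q:
  layer 1 (silty sand): t_1 = 12.3 × 0.23 / 0.1637 = 17.28 d
  layer 2 (fractured sandstone): t_2 = 8.76 × 0.08 / 0.1637 = 4.281 d
  layer 3 (medium sand): t_3 = 6.05 × 0.26 / 0.1637 = 9.610 d
Total t = Σ t_i = 31.17 days.

31.2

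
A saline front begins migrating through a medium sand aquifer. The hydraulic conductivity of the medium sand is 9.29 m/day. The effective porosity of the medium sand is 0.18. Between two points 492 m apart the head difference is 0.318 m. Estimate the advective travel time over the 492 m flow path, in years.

40.4

Hydraulic gradient i = Δh / L = 0.318 / 492 = 0.0006463.
Darcy flux q = K · i = 9.290 × 0.0006463 = 0.006005 m/day.
Seepage velocity v = q / n_e = 0.006005 / 0.18 = 0.03336 m/day.
Travel time t = L / v = 492 / 0.03336 = 14749 days = 40.38 years.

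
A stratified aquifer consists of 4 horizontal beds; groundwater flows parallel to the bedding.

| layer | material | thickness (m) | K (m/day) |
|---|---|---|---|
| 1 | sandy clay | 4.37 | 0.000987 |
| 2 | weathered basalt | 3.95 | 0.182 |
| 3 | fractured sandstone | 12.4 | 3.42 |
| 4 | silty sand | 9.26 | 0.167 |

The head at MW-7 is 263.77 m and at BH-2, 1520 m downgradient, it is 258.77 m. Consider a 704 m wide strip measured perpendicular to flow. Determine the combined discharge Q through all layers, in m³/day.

Flow is parallel to layering, so each bed carries its own Darcy discharge and the transmissivities add.
Σ(K_i·b_i) = 0.000987×4.37 + 0.182×3.95 + 3.42×12.4 + 0.167×9.26 = 44.68 m²/day.
Hydraulic gradient i = (263.77 − 258.77) / 1520 = 5 / 1520 = 0.003289.
Q = Σ(K_i·b_i) · W · i = 44.68 × 704 × 0.003289 = 103.5 m³/day.

103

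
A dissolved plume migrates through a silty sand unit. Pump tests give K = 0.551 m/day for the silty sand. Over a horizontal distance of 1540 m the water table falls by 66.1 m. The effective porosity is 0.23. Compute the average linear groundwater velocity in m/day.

0.103

Hydraulic gradient i = Δh / L = 66.1 / 1540 = 0.04292.
Darcy flux q = K · i = 0.5510 × 0.04292 = 0.02365 m/day.
Seepage velocity v = q / n_e = 0.02365 / 0.23 = 0.1028 m/day.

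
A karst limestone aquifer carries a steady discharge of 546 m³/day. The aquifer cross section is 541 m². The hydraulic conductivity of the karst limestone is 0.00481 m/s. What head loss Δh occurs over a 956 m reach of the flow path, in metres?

2.32

Convert K: 0.00481 m/s × 86400 = 415.6 m/day.
From Q = K·A·i, i = Q / (K·A) = 546 / (415.6 × 541.0) = 0.002428.
Head loss Δh = i · L = 0.002428 × 956 = 2.322 m.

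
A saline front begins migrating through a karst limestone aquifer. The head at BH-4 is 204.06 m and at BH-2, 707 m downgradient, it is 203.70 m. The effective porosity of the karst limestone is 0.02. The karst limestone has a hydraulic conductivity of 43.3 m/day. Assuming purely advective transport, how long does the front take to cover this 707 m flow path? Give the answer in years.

Hydraulic gradient i = (204.06 − 203.70) / 707 = 0.36 / 707 = 0.0005092.
Darcy flux q = K · i = 43.30 × 0.0005092 = 0.02205 m/day.
Seepage velocity v = q / n_e = 0.02205 / 0.02 = 1.102 m/day.
Travel time t = L / v = 707 / 1.102 = 641.3 days = 1.756 years.

1.76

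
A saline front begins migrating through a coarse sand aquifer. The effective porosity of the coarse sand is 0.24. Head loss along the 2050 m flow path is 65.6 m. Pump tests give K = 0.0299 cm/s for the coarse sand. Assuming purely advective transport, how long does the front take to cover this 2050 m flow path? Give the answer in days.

595

Convert K: 0.0299 cm/s × 864 = 25.83 m/day.
Hydraulic gradient i = Δh / L = 65.6 / 2050 = 0.03200.
Darcy flux q = K · i = 25.83 × 0.03200 = 0.8267 m/day.
Seepage velocity v = q / n_e = 0.8267 / 0.24 = 3.444 m/day.
Travel time t = L / v = 2050 / 3.444 = 595.2 days.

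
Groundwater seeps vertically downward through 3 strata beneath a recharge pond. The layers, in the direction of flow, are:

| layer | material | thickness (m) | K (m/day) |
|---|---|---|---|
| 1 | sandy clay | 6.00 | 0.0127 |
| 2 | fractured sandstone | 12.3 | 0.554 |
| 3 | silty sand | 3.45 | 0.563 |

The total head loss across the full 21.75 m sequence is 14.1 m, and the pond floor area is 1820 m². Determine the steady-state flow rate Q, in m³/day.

51.2

Flow is perpendicular to layering, so the layers act in series and the equivalent K is the thickness-weighted harmonic mean.
Total thickness L = 6.00 + 12.3 + 3.45 = 21.75 m.
Σ(b_i/K_i) = 6.00/0.0127 + 12.3/0.554 + 3.45/0.563 = 500.8 d.
K_eq = L / Σ(b_i/K_i) = 21.75 / 500.8 = 0.04343 m/day.
Q = K_eq · A · (Δh/L) = 0.04343 × 1820 × (14.1/21.75) = 51.24 m³/day.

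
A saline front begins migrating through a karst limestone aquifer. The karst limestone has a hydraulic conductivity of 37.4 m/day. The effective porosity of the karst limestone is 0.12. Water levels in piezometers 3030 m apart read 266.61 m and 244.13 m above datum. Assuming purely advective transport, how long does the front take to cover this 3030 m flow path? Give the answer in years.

3.59

Hydraulic gradient i = (266.61 − 244.13) / 3030 = 22.48 / 3030 = 0.007419.
Darcy flux q = K · i = 37.40 × 0.007419 = 0.2775 m/day.
Seepage velocity v = q / n_e = 0.2775 / 0.12 = 2.312 m/day.
Travel time t = L / v = 3030 / 2.312 = 1310 days = 3.588 years.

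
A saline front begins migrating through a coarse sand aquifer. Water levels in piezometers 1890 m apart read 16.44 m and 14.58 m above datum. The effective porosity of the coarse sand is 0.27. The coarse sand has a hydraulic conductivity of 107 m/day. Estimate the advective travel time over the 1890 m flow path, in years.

13.3

Hydraulic gradient i = (16.44 − 14.58) / 1890 = 1.86 / 1890 = 0.0009841.
Darcy flux q = K · i = 107.0 × 0.0009841 = 0.1053 m/day.
Seepage velocity v = q / n_e = 0.1053 / 0.27 = 0.3900 m/day.
Travel time t = L / v = 1890 / 0.3900 = 4846 days = 13.27 years.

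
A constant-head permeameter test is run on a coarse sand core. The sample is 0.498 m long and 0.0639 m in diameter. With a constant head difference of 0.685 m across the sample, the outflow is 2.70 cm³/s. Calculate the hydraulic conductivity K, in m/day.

52.9

Cross-sectional area A = π·(d/2)² = π × (0.0639/2)² = 0.003207 m².
Convert discharge: 2.70 cm³/s = 2.700e-06 m³/s.
Darcy's law rearranged: K = Q·L / (A·Δh) = 2.700e-06 × 0.498 / (0.003207 × 0.685) = 0.0006121 m/s = 52.88 m/day.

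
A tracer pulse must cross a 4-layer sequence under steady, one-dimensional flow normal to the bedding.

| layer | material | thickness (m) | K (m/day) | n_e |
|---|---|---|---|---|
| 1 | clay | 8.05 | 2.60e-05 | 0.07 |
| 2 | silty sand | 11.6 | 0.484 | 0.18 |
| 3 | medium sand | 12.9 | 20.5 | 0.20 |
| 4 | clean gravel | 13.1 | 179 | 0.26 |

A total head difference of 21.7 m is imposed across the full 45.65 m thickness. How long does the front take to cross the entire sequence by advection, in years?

337

With flow normal to the layers, continuity requires the same specific discharge q through every layer.
Σ(b_i/K_i) = 8.05/2.60e-05 + 11.6/0.484 + 12.9/20.5 + 13.1/179 = 3.096e+05 d.
q = Δh / Σ(b_i/K_i) = 21.7 / 3.096e+05 = 7.008e-05 m/day.
In each layer the seepage velocity is v_i = q/n_i, so the layer transit time is t_i = b_i·n_i / q:
  layer 1 (clay): t_1 = 8.05 × 0.07 / 7.008e-05 = 8041 d
  layer 2 (silty sand): t_2 = 11.6 × 0.18 / 7.008e-05 = 29794 d
  layer 3 (medium sand): t_3 = 12.9 × 0.20 / 7.008e-05 = 36814 d
  layer 4 (clean gravel): t_4 = 13.1 × 0.26 / 7.008e-05 = 48601 d
Total t = Σ t_i = 1.232e+05 days = 337.4 years.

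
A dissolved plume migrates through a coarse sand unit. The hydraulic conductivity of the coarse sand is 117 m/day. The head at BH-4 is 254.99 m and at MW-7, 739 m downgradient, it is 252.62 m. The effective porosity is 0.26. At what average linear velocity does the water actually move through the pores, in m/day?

Hydraulic gradient i = (254.99 − 252.62) / 739 = 2.37 / 739 = 0.003207.
Darcy flux q = K · i = 117.0 × 0.003207 = 0.3752 m/day.
Seepage velocity v = q / n_e = 0.3752 / 0.26 = 1.443 m/day.

1.44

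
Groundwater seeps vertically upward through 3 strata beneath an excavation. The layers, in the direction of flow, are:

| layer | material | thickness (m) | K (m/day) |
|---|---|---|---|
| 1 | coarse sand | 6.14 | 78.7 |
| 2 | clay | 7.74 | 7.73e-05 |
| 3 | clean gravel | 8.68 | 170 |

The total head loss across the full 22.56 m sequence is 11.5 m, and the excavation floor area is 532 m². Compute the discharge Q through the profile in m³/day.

0.0611

Flow is perpendicular to layering, so the layers act in series and the equivalent K is the thickness-weighted harmonic mean.
Total thickness L = 6.14 + 7.74 + 8.68 = 22.56 m.
Σ(b_i/K_i) = 6.14/78.7 + 7.74/7.73e-05 + 8.68/170 = 1.001e+05 d.
K_eq = L / Σ(b_i/K_i) = 22.56 / 1.001e+05 = 0.0002253 m/day.
Q = K_eq · A · (Δh/L) = 0.0002253 × 532 × (11.5/22.56) = 0.06110 m³/day.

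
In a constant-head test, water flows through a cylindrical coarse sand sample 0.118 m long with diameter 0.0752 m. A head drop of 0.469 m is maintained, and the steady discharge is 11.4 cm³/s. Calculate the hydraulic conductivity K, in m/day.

Cross-sectional area A = π·(d/2)² = π × (0.0752/2)² = 0.004441 m².
Convert discharge: 11.4 cm³/s = 1.140e-05 m³/s.
Darcy's law rearranged: K = Q·L / (A·Δh) = 1.140e-05 × 0.118 / (0.004441 × 0.469) = 0.0006458 m/s = 55.80 m/day.

55.8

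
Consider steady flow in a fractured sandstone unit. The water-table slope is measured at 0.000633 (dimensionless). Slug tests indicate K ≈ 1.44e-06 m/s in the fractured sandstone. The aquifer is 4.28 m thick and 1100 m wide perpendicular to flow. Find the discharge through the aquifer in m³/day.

0.371

Convert K: 1.44e-06 m/s × 86400 = 0.1244 m/day.
Cross-sectional area A = 1100 × 4.28 = 4708 m².
Hydraulic gradient i = 0.000633.
Darcy's law: Q = K · A · i = 0.1244 × 4708 × 0.0006330 = 0.3708 m³/day.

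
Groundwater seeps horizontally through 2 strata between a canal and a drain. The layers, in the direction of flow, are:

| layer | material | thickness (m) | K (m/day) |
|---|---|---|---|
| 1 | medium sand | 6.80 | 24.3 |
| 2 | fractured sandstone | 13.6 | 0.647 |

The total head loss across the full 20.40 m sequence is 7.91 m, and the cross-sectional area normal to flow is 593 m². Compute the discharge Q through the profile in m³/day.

220

Flow is perpendicular to layering, so the layers act in series and the equivalent K is the thickness-weighted harmonic mean.
Total thickness L = 6.80 + 13.6 = 20.40 m.
Σ(b_i/K_i) = 6.80/24.3 + 13.6/0.647 = 21.30 d.
K_eq = L / Σ(b_i/K_i) = 20.40 / 21.30 = 0.9577 m/day.
Q = K_eq · A · (Δh/L) = 0.9577 × 593 × (7.91/20.40) = 220.2 m³/day.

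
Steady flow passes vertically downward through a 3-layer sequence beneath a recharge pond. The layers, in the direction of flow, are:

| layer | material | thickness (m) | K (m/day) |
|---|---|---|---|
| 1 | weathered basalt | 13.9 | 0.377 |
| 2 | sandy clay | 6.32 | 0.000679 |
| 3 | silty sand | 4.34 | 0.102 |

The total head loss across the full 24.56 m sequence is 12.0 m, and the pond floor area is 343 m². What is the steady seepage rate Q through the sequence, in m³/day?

Flow is perpendicular to layering, so the layers act in series and the equivalent K is the thickness-weighted harmonic mean.
Total thickness L = 13.9 + 6.32 + 4.34 = 24.56 m.
Σ(b_i/K_i) = 13.9/0.377 + 6.32/0.000679 + 4.34/0.102 = 9387 d.
K_eq = L / Σ(b_i/K_i) = 24.56 / 9387 = 0.002616 m/day.
Q = K_eq · A · (Δh/L) = 0.002616 × 343 × (12.0/24.56) = 0.4385 m³/day.

0.438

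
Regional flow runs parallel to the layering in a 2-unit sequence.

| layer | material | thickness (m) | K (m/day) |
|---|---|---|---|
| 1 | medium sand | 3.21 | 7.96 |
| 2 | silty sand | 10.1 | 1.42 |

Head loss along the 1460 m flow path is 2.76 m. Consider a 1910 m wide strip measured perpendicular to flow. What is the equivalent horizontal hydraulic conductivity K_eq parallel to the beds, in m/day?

3.00

Flow is parallel to layering, so each bed carries its own Darcy discharge and the transmissivities add.
Σ(K_i·b_i) = 7.96×3.21 + 1.42×10.1 = 39.89 m²/day.
Total thickness b = 13.31 m, so K_eq = Σ(K_i·b_i)/b = 2.997 m/day.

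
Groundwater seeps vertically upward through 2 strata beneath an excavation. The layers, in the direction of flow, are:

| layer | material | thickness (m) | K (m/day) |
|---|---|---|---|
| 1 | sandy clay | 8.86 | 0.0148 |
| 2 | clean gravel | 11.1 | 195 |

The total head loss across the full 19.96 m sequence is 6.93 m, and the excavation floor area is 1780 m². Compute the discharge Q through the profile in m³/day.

20.6

Flow is perpendicular to layering, so the layers act in series and the equivalent K is the thickness-weighted harmonic mean.
Total thickness L = 8.86 + 11.1 = 19.96 m.
Σ(b_i/K_i) = 8.86/0.0148 + 11.1/195 = 598.7 d.
K_eq = L / Σ(b_i/K_i) = 19.96 / 598.7 = 0.03334 m/day.
Q = K_eq · A · (Δh/L) = 0.03334 × 1780 × (6.93/19.96) = 20.60 m³/day.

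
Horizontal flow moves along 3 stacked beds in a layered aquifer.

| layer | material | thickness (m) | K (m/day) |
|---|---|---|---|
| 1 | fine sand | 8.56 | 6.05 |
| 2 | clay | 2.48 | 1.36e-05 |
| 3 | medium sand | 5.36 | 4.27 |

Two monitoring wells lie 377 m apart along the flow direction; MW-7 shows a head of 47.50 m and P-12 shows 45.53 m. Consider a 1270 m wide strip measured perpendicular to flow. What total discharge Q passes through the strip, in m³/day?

496

Flow is parallel to layering, so each bed carries its own Darcy discharge and the transmissivities add.
Σ(K_i·b_i) = 6.05×8.56 + 1.36e-05×2.48 + 4.27×5.36 = 74.68 m²/day.
Hydraulic gradient i = (47.50 − 45.53) / 377 = 1.97 / 377 = 0.005225.
Q = Σ(K_i·b_i) · W · i = 74.68 × 1270 × 0.005225 = 495.6 m³/day.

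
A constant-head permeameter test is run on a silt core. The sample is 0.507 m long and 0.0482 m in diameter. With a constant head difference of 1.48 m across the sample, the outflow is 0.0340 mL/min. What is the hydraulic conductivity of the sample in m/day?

Cross-sectional area A = π·(d/2)² = π × (0.0482/2)² = 0.001825 m².
Convert discharge: 0.0340 mL/min = 5.667e-10 m³/s.
Darcy's law rearranged: K = Q·L / (A·Δh) = 5.667e-10 × 0.507 / (0.001825 × 1.48) = 1.064e-07 m/s = 0.009192 m/day.

0.00919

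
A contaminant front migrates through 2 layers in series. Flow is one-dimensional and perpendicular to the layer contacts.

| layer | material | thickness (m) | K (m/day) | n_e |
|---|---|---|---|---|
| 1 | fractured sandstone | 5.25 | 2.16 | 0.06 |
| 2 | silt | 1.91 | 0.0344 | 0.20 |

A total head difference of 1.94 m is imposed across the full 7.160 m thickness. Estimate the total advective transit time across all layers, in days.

20.8

With flow normal to the layers, continuity requires the same specific discharge q through every layer.
Σ(b_i/K_i) = 5.25/2.16 + 1.91/0.0344 = 57.95 d.
q = Δh / Σ(b_i/K_i) = 1.94 / 57.95 = 0.03347 m/day.
In each layer the seepage velocity is v_i = q/n_i, so the layer transit time is t_i = b_i·n_i / q:
  layer 1 (fractured sandstone): t_1 = 5.25 × 0.06 / 0.03347 = 9.410 d
  layer 2 (silt): t_2 = 1.91 × 0.20 / 0.03347 = 11.41 d
Total t = Σ t_i = 20.82 days.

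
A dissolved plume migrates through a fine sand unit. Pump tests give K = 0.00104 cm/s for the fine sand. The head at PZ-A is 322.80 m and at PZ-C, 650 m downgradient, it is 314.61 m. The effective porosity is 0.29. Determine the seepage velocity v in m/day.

Convert K: 0.00104 cm/s × 864 = 0.8986 m/day.
Hydraulic gradient i = (322.80 − 314.61) / 650 = 8.19 / 650 = 0.01260.
Darcy flux q = K · i = 0.8986 × 0.01260 = 0.01132 m/day.
Seepage velocity v = q / n_e = 0.01132 / 0.29 = 0.03904 m/day.

0.0390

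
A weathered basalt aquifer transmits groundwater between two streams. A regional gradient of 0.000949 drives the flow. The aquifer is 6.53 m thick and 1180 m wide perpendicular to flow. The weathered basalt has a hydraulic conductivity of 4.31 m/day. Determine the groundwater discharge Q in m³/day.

31.5

Cross-sectional area A = 1180 × 6.53 = 7705 m².
Hydraulic gradient i = 0.000949.
Darcy's law: Q = K · A · i = 4.310 × 7705 × 0.0009490 = 31.52 m³/day.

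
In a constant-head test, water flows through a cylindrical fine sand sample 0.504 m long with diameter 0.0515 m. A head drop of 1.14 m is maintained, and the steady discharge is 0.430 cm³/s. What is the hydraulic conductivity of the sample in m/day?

7.89

Cross-sectional area A = π·(d/2)² = π × (0.0515/2)² = 0.002083 m².
Convert discharge: 0.430 cm³/s = 4.300e-07 m³/s.
Darcy's law rearranged: K = Q·L / (A·Δh) = 4.300e-07 × 0.504 / (0.002083 × 1.14) = 9.126e-05 m/s = 7.885 m/day.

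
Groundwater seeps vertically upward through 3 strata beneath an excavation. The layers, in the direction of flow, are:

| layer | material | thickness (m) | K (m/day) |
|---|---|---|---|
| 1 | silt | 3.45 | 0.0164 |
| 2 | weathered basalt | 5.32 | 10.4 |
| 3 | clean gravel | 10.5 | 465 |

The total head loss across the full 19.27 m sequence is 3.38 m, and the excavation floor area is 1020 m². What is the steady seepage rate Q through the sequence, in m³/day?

Flow is perpendicular to layering, so the layers act in series and the equivalent K is the thickness-weighted harmonic mean.
Total thickness L = 3.45 + 5.32 + 10.5 = 19.27 m.
Σ(b_i/K_i) = 3.45/0.0164 + 5.32/10.4 + 10.5/465 = 210.9 d.
K_eq = L / Σ(b_i/K_i) = 19.27 / 210.9 = 0.09137 m/day.
Q = K_eq · A · (Δh/L) = 0.09137 × 1020 × (3.38/19.27) = 16.35 m³/day.

16.3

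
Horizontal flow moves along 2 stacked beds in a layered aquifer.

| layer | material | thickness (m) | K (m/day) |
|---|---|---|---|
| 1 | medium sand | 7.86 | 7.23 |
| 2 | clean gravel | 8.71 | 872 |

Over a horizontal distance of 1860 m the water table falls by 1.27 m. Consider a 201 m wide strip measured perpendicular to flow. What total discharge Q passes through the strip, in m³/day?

1050

Flow is parallel to layering, so each bed carries its own Darcy discharge and the transmissivities add.
Σ(K_i·b_i) = 7.23×7.86 + 872×8.71 = 7652 m²/day.
Hydraulic gradient i = Δh / L = 1.27 / 1860 = 0.0006828.
Q = Σ(K_i·b_i) · W · i = 7652 × 201 × 0.0006828 = 1050 m³/day.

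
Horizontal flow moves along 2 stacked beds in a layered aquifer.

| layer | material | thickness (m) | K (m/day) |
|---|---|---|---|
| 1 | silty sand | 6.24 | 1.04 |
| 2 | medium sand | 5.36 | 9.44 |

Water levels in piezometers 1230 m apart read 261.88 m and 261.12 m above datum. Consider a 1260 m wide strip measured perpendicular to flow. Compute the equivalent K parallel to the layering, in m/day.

4.92

Flow is parallel to layering, so each bed carries its own Darcy discharge and the transmissivities add.
Σ(K_i·b_i) = 1.04×6.24 + 9.44×5.36 = 57.09 m²/day.
Total thickness b = 11.60 m, so K_eq = Σ(K_i·b_i)/b = 4.921 m/day.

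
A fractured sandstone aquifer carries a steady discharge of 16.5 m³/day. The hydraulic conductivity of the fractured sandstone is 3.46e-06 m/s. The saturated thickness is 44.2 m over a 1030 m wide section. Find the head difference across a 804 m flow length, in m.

0.975

Convert K: 3.46e-06 m/s × 86400 = 0.2989 m/day.
Cross-sectional area A = 1030 × 44.2 = 45526 m².
From Q = K·A·i, i = Q / (K·A) = 16.5 / (0.2989 × 45526) = 0.001212.
Head loss Δh = i · L = 0.001212 × 804 = 0.9747 m.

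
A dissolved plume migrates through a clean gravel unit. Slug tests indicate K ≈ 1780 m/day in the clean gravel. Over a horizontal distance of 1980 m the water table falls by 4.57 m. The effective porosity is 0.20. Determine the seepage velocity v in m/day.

20.5

Hydraulic gradient i = Δh / L = 4.57 / 1980 = 0.002308.
Darcy flux q = K · i = 1780 × 0.002308 = 4.108 m/day.
Seepage velocity v = q / n_e = 4.108 / 0.20 = 20.54 m/day.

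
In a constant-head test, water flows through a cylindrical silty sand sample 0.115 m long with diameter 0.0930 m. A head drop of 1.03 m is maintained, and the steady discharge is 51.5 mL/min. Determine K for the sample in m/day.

Cross-sectional area A = π·(d/2)² = π × (0.0930/2)² = 0.006793 m².
Convert discharge: 51.5 mL/min = 8.583e-07 m³/s.
Darcy's law rearranged: K = Q·L / (A·Δh) = 8.583e-07 × 0.115 / (0.006793 × 1.03) = 1.411e-05 m/s = 1.219 m/day.

1.22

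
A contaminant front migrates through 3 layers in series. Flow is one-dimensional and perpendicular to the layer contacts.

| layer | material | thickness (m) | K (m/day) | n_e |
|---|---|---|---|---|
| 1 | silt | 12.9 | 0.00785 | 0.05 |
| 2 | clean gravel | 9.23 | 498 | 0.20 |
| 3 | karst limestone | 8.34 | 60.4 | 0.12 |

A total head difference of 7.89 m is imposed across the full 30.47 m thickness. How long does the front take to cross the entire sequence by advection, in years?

With flow normal to the layers, continuity requires the same specific discharge q through every layer.
Σ(b_i/K_i) = 12.9/0.00785 + 9.23/498 + 8.34/60.4 = 1643 d.
q = Δh / Σ(b_i/K_i) = 7.89 / 1643 = 0.004801 m/day.
In each layer the seepage velocity is v_i = q/n_i, so the layer transit time is t_i = b_i·n_i / q:
  layer 1 (silt): t_1 = 12.9 × 0.05 / 0.004801 = 134.4 d
  layer 2 (clean gravel): t_2 = 9.23 × 0.20 / 0.004801 = 384.5 d
  layer 3 (karst limestone): t_3 = 8.34 × 0.12 / 0.004801 = 208.5 d
Total t = Σ t_i = 727.3 days = 1.991 years.

1.99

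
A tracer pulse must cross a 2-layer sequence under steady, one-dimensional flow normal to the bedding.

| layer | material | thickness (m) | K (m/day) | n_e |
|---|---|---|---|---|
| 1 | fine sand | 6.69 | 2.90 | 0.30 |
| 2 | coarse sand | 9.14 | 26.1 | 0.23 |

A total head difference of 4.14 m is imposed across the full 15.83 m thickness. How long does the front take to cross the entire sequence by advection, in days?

With flow normal to the layers, continuity requires the same specific discharge q through every layer.
Σ(b_i/K_i) = 6.69/2.90 + 9.14/26.1 = 2.657 d.
q = Δh / Σ(b_i/K_i) = 4.14 / 2.657 = 1.558 m/day.
In each layer the seepage velocity is v_i = q/n_i, so the layer transit time is t_i = b_i·n_i / q:
  layer 1 (fine sand): t_1 = 6.69 × 0.30 / 1.558 = 1.288 d
  layer 2 (coarse sand): t_2 = 9.14 × 0.23 / 1.558 = 1.349 d
Total t = Σ t_i = 2.637 days.

2.64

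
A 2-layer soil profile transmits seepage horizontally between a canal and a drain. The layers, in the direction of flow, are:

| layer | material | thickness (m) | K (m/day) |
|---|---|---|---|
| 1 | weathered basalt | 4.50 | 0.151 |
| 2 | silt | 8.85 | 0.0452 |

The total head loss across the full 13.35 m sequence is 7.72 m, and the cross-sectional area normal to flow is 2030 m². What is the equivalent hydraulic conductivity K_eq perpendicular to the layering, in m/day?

Flow is perpendicular to layering, so the layers act in series and the equivalent K is the thickness-weighted harmonic mean.
Total thickness L = 4.50 + 8.85 = 13.35 m.
Σ(b_i/K_i) = 4.50/0.151 + 8.85/0.0452 = 225.6 d.
K_eq = L / Σ(b_i/K_i) = 13.35 / 225.6 = 0.05918 m/day.

0.0592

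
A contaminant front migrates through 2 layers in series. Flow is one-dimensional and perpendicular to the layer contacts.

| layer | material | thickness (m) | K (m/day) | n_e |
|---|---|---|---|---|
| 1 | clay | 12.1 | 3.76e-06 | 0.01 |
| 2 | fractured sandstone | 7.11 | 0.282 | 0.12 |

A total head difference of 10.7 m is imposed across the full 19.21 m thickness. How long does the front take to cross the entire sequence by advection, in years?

With flow normal to the layers, continuity requires the same specific discharge q through every layer.
Σ(b_i/K_i) = 12.1/3.76e-06 + 7.11/0.282 = 3.218e+06 d.
q = Δh / Σ(b_i/K_i) = 10.7 / 3.218e+06 = 3.325e-06 m/day.
In each layer the seepage velocity is v_i = q/n_i, so the layer transit time is t_i = b_i·n_i / q:
  layer 1 (clay): t_1 = 12.1 × 0.01 / 3.325e-06 = 36392 d
  layer 2 (fractured sandstone): t_2 = 7.11 × 0.12 / 3.325e-06 = 2.566e+05 d
Total t = Σ t_i = 2.930e+05 days = 802.2 years.

802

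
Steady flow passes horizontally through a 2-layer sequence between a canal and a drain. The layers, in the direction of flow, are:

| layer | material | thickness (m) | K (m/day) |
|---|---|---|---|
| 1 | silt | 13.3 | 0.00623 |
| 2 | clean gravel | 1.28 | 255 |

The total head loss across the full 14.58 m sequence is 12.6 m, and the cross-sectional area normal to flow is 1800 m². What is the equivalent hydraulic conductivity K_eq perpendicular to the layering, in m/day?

0.00683

Flow is perpendicular to layering, so the layers act in series and the equivalent K is the thickness-weighted harmonic mean.
Total thickness L = 13.3 + 1.28 = 14.58 m.
Σ(b_i/K_i) = 13.3/0.00623 + 1.28/255 = 2135 d.
K_eq = L / Σ(b_i/K_i) = 14.58 / 2135 = 0.006830 m/day.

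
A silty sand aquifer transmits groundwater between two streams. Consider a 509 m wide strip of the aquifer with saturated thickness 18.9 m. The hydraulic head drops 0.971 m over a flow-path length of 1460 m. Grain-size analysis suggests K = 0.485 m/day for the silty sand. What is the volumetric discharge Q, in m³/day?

Cross-sectional area A = 509 × 18.9 = 9620 m².
Hydraulic gradient i = Δh / L = 0.971 / 1460 = 0.0006651.
Darcy's law: Q = K · A · i = 0.4850 × 9620 × 0.0006651 = 3.103 m³/day.

3.10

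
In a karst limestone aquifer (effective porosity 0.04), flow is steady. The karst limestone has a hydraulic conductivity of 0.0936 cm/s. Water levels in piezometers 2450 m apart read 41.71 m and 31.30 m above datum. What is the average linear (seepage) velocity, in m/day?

8.59

Convert K: 0.0936 cm/s × 864 = 80.87 m/day.
Hydraulic gradient i = (41.71 − 31.30) / 2450 = 10.41 / 2450 = 0.004249.
Darcy flux q = K · i = 80.87 × 0.004249 = 0.3436 m/day.
Seepage velocity v = q / n_e = 0.3436 / 0.04 = 8.590 m/day.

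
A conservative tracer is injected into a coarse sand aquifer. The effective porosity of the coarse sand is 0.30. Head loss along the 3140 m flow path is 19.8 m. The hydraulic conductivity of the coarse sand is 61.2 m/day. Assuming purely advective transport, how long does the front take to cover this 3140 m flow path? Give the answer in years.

6.68

Hydraulic gradient i = Δh / L = 19.8 / 3140 = 0.006306.
Darcy flux q = K · i = 61.20 × 0.006306 = 0.3859 m/day.
Seepage velocity v = q / n_e = 0.3859 / 0.30 = 1.286 m/day.
Travel time t = L / v = 3140 / 1.286 = 2441 days = 6.683 years.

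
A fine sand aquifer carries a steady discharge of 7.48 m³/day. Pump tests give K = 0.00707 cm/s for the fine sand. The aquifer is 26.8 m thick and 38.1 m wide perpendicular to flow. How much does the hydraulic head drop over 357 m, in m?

0.428

Convert K: 0.00707 cm/s × 864 = 6.108 m/day.
Cross-sectional area A = 38.1 × 26.8 = 1021 m².
From Q = K·A·i, i = Q / (K·A) = 7.48 / (6.108 × 1021) = 0.001199.
Head loss Δh = i · L = 0.001199 × 357 = 0.4281 m.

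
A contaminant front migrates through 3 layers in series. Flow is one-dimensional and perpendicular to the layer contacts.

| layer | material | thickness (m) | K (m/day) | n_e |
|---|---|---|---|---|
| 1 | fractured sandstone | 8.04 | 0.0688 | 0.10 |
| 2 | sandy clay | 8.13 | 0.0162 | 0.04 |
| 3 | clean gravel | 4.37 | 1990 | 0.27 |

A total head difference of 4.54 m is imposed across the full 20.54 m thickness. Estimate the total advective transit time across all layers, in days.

With flow normal to the layers, continuity requires the same specific discharge q through every layer.
Σ(b_i/K_i) = 8.04/0.0688 + 8.13/0.0162 + 4.37/1990 = 618.7 d.
q = Δh / Σ(b_i/K_i) = 4.54 / 618.7 = 0.007338 m/day.
In each layer the seepage velocity is v_i = q/n_i, so the layer transit time is t_i = b_i·n_i / q:
  layer 1 (fractured sandstone): t_1 = 8.04 × 0.10 / 0.007338 = 109.6 d
  layer 2 (sandy clay): t_2 = 8.13 × 0.04 / 0.007338 = 44.32 d
  layer 3 (clean gravel): t_3 = 4.37 × 0.27 / 0.007338 = 160.8 d
Total t = Σ t_i = 314.7 days.

315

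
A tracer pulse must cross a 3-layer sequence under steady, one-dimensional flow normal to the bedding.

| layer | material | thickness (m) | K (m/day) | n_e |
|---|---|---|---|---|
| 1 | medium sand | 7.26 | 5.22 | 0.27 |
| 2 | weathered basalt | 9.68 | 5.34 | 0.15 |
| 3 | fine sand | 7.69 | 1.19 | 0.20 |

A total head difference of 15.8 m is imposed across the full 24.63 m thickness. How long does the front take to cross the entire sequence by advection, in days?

With flow normal to the layers, continuity requires the same specific discharge q through every layer.
Σ(b_i/K_i) = 7.26/5.22 + 9.68/5.34 + 7.69/1.19 = 9.666 d.
q = Δh / Σ(b_i/K_i) = 15.8 / 9.666 = 1.635 m/day.
In each layer the seepage velocity is v_i = q/n_i, so the layer transit time is t_i = b_i·n_i / q:
  layer 1 (medium sand): t_1 = 7.26 × 0.27 / 1.635 = 1.199 d
  layer 2 (weathered basalt): t_2 = 9.68 × 0.15 / 1.635 = 0.8883 d
  layer 3 (fine sand): t_3 = 7.69 × 0.20 / 1.635 = 0.9409 d
Total t = Σ t_i = 3.028 days.

3.03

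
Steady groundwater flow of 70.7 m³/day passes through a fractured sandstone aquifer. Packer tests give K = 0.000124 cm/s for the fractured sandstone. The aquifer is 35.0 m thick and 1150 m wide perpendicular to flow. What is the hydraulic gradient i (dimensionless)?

Convert K: 0.000124 cm/s × 864 = 0.1071 m/day.
Cross-sectional area A = 1150 × 35.0 = 40250 m².
From Q = K·A·i, i = Q / (K·A) = 70.7 / (0.1071 × 40250) = 0.01640.

0.0164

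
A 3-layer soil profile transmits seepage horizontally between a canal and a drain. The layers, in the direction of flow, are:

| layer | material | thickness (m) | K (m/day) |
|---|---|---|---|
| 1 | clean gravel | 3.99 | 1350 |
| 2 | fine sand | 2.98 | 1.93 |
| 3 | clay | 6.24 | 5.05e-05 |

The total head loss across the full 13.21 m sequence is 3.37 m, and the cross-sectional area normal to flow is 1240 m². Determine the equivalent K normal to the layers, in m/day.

0.000107

Flow is perpendicular to layering, so the layers act in series and the equivalent K is the thickness-weighted harmonic mean.
Total thickness L = 3.99 + 2.98 + 6.24 = 13.21 m.
Σ(b_i/K_i) = 3.99/1350 + 2.98/1.93 + 6.24/5.05e-05 = 1.236e+05 d.
K_eq = L / Σ(b_i/K_i) = 13.21 / 1.236e+05 = 0.0001069 m/day.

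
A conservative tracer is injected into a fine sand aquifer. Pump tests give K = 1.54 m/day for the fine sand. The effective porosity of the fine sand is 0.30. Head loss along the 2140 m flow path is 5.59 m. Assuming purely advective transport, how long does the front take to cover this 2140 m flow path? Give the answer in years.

Hydraulic gradient i = Δh / L = 5.59 / 2140 = 0.002612.
Darcy flux q = K · i = 1.540 × 0.002612 = 0.004023 m/day.
Seepage velocity v = q / n_e = 0.004023 / 0.30 = 0.01341 m/day.
Travel time t = L / v = 2140 / 0.01341 = 1.596e+05 days = 436.9 years.

437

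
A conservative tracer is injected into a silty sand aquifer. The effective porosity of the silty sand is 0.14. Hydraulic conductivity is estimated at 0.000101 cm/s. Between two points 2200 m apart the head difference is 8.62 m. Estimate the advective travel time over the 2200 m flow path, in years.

2470

Convert K: 0.000101 cm/s × 864 = 0.08726 m/day.
Hydraulic gradient i = Δh / L = 8.62 / 2200 = 0.003918.
Darcy flux q = K · i = 0.08726 × 0.003918 = 0.0003419 m/day.
Seepage velocity v = q / n_e = 0.0003419 / 0.14 = 0.002442 m/day.
Travel time t = L / v = 2200 / 0.002442 = 9.008e+05 days = 2466 years.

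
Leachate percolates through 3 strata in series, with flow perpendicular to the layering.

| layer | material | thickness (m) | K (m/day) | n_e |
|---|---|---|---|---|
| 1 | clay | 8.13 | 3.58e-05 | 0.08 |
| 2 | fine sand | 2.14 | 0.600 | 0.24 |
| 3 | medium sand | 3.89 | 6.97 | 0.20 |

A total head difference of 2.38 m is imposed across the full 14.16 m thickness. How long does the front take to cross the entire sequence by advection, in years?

With flow normal to the layers, continuity requires the same specific discharge q through every layer.
Σ(b_i/K_i) = 8.13/3.58e-05 + 2.14/0.600 + 3.89/6.97 = 2.271e+05 d.
q = Δh / Σ(b_i/K_i) = 2.38 / 2.271e+05 = 1.048e-05 m/day.
In each layer the seepage velocity is v_i = q/n_i, so the layer transit time is t_i = b_i·n_i / q:
  layer 1 (clay): t_1 = 8.13 × 0.08 / 1.048e-05 = 62061 d
  layer 2 (fine sand): t_2 = 2.14 × 0.24 / 1.048e-05 = 49008 d
  layer 3 (medium sand): t_3 = 3.89 × 0.20 / 1.048e-05 = 74237 d
Total t = Σ t_i = 1.853e+05 days = 507.3 years.

507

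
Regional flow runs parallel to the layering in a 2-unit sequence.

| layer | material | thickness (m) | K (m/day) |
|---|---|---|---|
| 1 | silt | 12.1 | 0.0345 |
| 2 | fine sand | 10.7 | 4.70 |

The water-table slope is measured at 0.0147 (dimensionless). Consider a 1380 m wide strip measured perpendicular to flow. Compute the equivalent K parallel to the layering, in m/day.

Flow is parallel to layering, so each bed carries its own Darcy discharge and the transmissivities add.
Σ(K_i·b_i) = 0.0345×12.1 + 4.70×10.7 = 50.71 m²/day.
Total thickness b = 22.80 m, so K_eq = Σ(K_i·b_i)/b = 2.224 m/day.

2.22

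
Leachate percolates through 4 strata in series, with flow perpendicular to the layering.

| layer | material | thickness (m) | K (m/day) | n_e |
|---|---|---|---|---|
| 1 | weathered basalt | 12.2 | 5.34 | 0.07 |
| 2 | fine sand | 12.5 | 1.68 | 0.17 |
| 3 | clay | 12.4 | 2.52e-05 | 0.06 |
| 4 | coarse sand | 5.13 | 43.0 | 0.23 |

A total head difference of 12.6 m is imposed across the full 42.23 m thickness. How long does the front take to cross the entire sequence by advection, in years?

With flow normal to the layers, continuity requires the same specific discharge q through every layer.
Σ(b_i/K_i) = 12.2/5.34 + 12.5/1.68 + 12.4/2.52e-05 + 5.13/43.0 = 4.921e+05 d.
q = Δh / Σ(b_i/K_i) = 12.6 / 4.921e+05 = 2.561e-05 m/day.
In each layer the seepage velocity is v_i = q/n_i, so the layer transit time is t_i = b_i·n_i / q:
  layer 1 (weathered basalt): t_1 = 12.2 × 0.07 / 2.561e-05 = 33352 d
  layer 2 (fine sand): t_2 = 12.5 × 0.17 / 2.561e-05 = 82989 d
  layer 3 (clay): t_3 = 12.4 × 0.06 / 2.561e-05 = 29056 d
  layer 4 (coarse sand): t_4 = 5.13 × 0.23 / 2.561e-05 = 46079 d
Total t = Σ t_i = 1.915e+05 days = 524.2 years.

524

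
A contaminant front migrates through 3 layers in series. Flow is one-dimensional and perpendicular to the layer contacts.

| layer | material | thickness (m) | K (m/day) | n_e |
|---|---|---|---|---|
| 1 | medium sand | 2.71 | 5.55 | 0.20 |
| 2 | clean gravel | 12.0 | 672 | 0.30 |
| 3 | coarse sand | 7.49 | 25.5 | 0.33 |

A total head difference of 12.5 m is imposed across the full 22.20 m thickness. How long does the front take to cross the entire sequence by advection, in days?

With flow normal to the layers, continuity requires the same specific discharge q through every layer.
Σ(b_i/K_i) = 2.71/5.55 + 12.0/672 + 7.49/25.5 = 0.7999 d.
q = Δh / Σ(b_i/K_i) = 12.5 / 0.7999 = 15.63 m/day.
In each layer the seepage velocity is v_i = q/n_i, so the layer transit time is t_i = b_i·n_i / q:
  layer 1 (medium sand): t_1 = 2.71 × 0.20 / 15.63 = 0.03468 d
  layer 2 (clean gravel): t_2 = 12.0 × 0.30 / 15.63 = 0.2304 d
  layer 3 (coarse sand): t_3 = 7.49 × 0.33 / 15.63 = 0.1582 d
Total t = Σ t_i = 0.4232 days.

0.423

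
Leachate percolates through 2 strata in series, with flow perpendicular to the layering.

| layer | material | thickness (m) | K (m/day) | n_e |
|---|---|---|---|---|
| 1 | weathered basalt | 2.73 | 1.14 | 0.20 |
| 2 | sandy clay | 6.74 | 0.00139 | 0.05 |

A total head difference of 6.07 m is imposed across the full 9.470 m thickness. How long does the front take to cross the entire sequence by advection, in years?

With flow normal to the layers, continuity requires the same specific discharge q through every layer.
Σ(b_i/K_i) = 2.73/1.14 + 6.74/0.00139 = 4851 d.
q = Δh / Σ(b_i/K_i) = 6.07 / 4851 = 0.001251 m/day.
In each layer the seepage velocity is v_i = q/n_i, so the layer transit time is t_i = b_i·n_i / q:
  layer 1 (weathered basalt): t_1 = 2.73 × 0.20 / 0.001251 = 436.4 d
  layer 2 (sandy clay): t_2 = 6.74 × 0.05 / 0.001251 = 269.3 d
Total t = Σ t_i = 705.7 days = 1.932 years.

1.93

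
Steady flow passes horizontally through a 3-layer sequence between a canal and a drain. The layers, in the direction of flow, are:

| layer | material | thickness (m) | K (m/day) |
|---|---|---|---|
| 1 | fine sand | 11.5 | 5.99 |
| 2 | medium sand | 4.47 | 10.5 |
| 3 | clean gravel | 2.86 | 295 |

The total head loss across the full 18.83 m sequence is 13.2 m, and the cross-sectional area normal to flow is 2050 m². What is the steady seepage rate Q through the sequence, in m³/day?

11500

Flow is perpendicular to layering, so the layers act in series and the equivalent K is the thickness-weighted harmonic mean.
Total thickness L = 11.5 + 4.47 + 2.86 = 18.83 m.
Σ(b_i/K_i) = 11.5/5.99 + 4.47/10.5 + 2.86/295 = 2.355 d.
K_eq = L / Σ(b_i/K_i) = 18.83 / 2.355 = 7.995 m/day.
Q = K_eq · A · (Δh/L) = 7.995 × 2050 × (13.2/18.83) = 11489 m³/day.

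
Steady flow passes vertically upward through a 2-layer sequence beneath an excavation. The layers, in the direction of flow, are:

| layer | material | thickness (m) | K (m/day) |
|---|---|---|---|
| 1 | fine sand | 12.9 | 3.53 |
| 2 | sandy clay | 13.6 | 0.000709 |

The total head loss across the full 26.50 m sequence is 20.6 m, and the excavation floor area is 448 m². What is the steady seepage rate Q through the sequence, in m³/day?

Flow is perpendicular to layering, so the layers act in series and the equivalent K is the thickness-weighted harmonic mean.
Total thickness L = 12.9 + 13.6 = 26.50 m.
Σ(b_i/K_i) = 12.9/3.53 + 13.6/0.000709 = 19186 d.
K_eq = L / Σ(b_i/K_i) = 26.50 / 19186 = 0.001381 m/day.
Q = K_eq · A · (Δh/L) = 0.001381 × 448 × (20.6/26.50) = 0.4810 m³/day.

0.481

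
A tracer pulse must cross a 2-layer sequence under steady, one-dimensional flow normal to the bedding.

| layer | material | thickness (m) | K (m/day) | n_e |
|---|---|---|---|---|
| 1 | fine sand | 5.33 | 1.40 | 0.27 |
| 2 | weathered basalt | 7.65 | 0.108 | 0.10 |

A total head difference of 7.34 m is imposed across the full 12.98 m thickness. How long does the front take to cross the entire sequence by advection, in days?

With flow normal to the layers, continuity requires the same specific discharge q through every layer.
Σ(b_i/K_i) = 5.33/1.40 + 7.65/0.108 = 74.64 d.
q = Δh / Σ(b_i/K_i) = 7.34 / 74.64 = 0.09834 m/day.
In each layer the seepage velocity is v_i = q/n_i, so the layer transit time is t_i = b_i·n_i / q:
  layer 1 (fine sand): t_1 = 5.33 × 0.27 / 0.09834 = 14.63 d
  layer 2 (weathered basalt): t_2 = 7.65 × 0.10 / 0.09834 = 7.779 d
Total t = Σ t_i = 22.41 days.

22.4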